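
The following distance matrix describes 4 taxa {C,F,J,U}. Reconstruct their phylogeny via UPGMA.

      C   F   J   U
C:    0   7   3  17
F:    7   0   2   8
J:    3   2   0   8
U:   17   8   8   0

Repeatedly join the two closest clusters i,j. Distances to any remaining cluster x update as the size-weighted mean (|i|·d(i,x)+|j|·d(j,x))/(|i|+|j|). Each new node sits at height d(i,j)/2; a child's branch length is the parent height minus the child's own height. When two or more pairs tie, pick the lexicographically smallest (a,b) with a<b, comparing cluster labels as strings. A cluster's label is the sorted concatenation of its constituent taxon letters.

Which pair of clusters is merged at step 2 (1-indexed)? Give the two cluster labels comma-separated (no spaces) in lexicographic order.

1. join F+J (d=2) ⇒ FJ; edges |F|=1, |J|=1
  updated: d(C,FJ)=5, d(FJ,U)=8
2. join C+FJ (d=5) ⇒ CFJ; edges |C|=5/2, |FJ|=3/2
  updated: d(CFJ,U)=11
3. join CFJ+U (d=11) ⇒ CFJU; edges |CFJ|=3, |U|=11/2
final tree: ((C:5/2,(F:1,J:1):3/2):3,U:11/2)
total length: 29/2

C,FJ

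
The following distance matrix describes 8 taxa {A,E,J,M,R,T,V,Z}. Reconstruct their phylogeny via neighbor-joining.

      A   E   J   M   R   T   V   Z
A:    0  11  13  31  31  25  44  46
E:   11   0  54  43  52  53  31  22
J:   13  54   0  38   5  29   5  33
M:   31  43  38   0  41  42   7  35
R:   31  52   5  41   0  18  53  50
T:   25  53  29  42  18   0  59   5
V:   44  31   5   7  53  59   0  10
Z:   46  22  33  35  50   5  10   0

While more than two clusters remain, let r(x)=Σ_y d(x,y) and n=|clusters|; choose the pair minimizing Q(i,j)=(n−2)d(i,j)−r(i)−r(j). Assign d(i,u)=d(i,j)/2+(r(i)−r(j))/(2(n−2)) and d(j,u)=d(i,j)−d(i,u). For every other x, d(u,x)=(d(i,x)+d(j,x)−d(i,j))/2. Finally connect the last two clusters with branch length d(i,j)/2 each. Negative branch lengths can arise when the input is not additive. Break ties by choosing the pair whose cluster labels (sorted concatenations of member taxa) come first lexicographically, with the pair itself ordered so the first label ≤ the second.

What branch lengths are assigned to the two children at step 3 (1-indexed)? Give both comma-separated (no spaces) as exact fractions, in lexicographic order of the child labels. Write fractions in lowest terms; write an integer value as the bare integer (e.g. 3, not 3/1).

17/8,23/8

1. join M+V (d=7, Q=-404) ⇒ MV; edges |M|=35/6, |V|=7/6
  updated: d(A,MV)=34, d(E,MV)=67/2, d(J,MV)=18, d(MV,R)=87/2, d(MV,T)=47, d(MV,Z)=19
2. join A+E (d=11, Q=-661/2) ⇒ AE; edges |A|=-21/20, |E|=241/20
  updated: d(AE,J)=28, d(AE,MV)=113/4, d(AE,R)=36, d(AE,T)=67/2, d(AE,Z)=57/2
3. join T+Z (d=5, Q=-248) ⇒ TZ; edges |T|=17/8, |Z|=23/8
  updated: d(AE,TZ)=57/2, d(J,TZ)=57/2, d(MV,TZ)=61/2, d(R,TZ)=63/2
4. join J+R (d=5, Q=-361/2) ⇒ JR; edges |J|=-43/12, |R|=103/12
  updated: d(AE,JR)=59/2, d(JR,MV)=113/4, d(JR,TZ)=55/2
5. join AE+MV (d=113/4, Q=-467/4) ⇒ AEMV; edges |AE|=223/16, |MV|=229/16
  updated: d(AEMV,JR)=59/4, d(AEMV,TZ)=123/8
6. join AEMV+JR (d=59/4, Q=-461/8) ⇒ AEJMRV; edges |AEMV|=21/16, |JR|=215/16
  updated: d(AEJMRV,TZ)=225/16
7. join AEJMRV+TZ (d=225/16) ⇒ AEJMRTVZ; edges |AEJMRV|=225/32, |TZ|=225/32
final tree: ((((A:-21/20,E:241/20):223/16,(M:35/6,V:7/6):229/16):21/16,(J:-43/12,R:103/12):215/16):225/32,(T:17/8,Z:23/8):225/32)
total length: 1361/16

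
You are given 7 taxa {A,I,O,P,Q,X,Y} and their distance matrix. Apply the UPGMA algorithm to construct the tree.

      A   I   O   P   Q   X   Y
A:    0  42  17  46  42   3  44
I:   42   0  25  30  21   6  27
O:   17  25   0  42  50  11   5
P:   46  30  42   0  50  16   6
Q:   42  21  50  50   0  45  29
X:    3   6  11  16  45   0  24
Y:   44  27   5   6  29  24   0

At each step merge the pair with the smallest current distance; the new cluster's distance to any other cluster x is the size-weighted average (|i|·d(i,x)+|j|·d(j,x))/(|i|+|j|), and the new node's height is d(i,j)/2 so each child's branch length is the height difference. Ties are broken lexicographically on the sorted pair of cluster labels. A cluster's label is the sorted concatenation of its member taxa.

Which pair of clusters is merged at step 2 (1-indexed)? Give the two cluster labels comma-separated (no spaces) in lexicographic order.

iteration 1: select A,X (d=3); attach at lengths (3/2, 3/2); label the merged cluster AX
  updated: d(AX,I)=24, d(AX,O)=14, d(AX,P)=31, d(AX,Q)=87/2, d(AX,Y)=34
iteration 2: select O,Y (d=5); attach at lengths (5/2, 5/2); label the merged cluster OY
  updated: d(AX,OY)=24, d(I,OY)=26, d(OY,P)=24, d(OY,Q)=79/2
iteration 3: select I,Q (d=21); attach at lengths (21/2, 21/2); label the merged cluster IQ
  updated: d(AX,IQ)=135/4, d(IQ,OY)=131/4, d(IQ,P)=40
iteration 4: select AX,OY (d=24); attach at lengths (21/2, 19/2); label the merged cluster AOXY
  updated: d(AOXY,IQ)=133/4, d(AOXY,P)=55/2
iteration 5: select AOXY,P (d=55/2); attach at lengths (7/4, 55/4); label the merged cluster AOPXY
  updated: d(AOPXY,IQ)=173/5
iteration 6: select AOPXY,IQ (d=173/5); attach at lengths (71/20, 34/5); label the merged cluster AIOPQXY
final tree: ((((A:3/2,X:3/2):21/2,(O:5/2,Y:5/2):19/2):7/4,P:55/4):71/20,(I:21/2,Q:21/2):34/5)
total length: 1497/20

O,Y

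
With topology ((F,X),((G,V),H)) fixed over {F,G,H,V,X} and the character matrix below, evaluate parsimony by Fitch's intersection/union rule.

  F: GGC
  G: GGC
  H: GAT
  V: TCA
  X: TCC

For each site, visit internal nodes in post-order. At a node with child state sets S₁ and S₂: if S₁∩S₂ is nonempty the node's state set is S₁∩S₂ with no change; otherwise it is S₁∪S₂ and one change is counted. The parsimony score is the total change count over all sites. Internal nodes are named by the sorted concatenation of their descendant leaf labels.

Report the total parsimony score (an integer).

[col 0] FX: children F:{G}, X:{T} ∪→ {G,T}; cost 1
[col 0] GV: children G:{G}, V:{T} ∪→ {G,T}; cost 1
[col 0] GHV: children GV:{G,T}, H:{G} ∩→ {G}; cost 0
[col 0] FGHVX: children FX:{G,T}, GHV:{G} ∩→ {G}; cost 0
[col 1] FX: children F:{G}, X:{C} ∪→ {C,G}; cost 1
[col 1] GV: children G:{G}, V:{C} ∪→ {C,G}; cost 1
[col 1] GHV: children GV:{C,G}, H:{A} ∪→ {A,C,G}; cost 1
[col 1] FGHVX: children FX:{C,G}, GHV:{A,C,G} ∩→ {C,G}; cost 0
[col 2] FX: children F:{C}, X:{C} ∩→ {C}; cost 0
[col 2] GV: children G:{C}, V:{A} ∪→ {A,C}; cost 1
[col 2] GHV: children GV:{A,C}, H:{T} ∪→ {A,C,T}; cost 1
[col 2] FGHVX: children FX:{C}, GHV:{A,C,T} ∩→ {C}; cost 0
per-site changes: [2, 3, 2]; total = 7

7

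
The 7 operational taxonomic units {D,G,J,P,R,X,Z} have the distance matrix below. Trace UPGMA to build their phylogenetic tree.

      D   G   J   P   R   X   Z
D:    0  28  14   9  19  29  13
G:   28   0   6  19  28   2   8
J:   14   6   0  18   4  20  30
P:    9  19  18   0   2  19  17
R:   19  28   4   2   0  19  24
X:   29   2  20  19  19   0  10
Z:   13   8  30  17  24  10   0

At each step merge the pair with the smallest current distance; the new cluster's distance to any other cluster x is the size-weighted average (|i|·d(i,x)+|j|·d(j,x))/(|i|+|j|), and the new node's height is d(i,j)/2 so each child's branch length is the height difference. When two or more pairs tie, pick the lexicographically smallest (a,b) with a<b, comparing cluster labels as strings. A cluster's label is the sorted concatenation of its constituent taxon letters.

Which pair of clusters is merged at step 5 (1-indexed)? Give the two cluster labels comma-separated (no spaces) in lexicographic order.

D,JPR

1. join G+X (d=2) ⇒ GX; edges |G|=1, |X|=1
  updated: d(D,GX)=57/2, d(GX,J)=13, d(GX,P)=19, d(GX,R)=47/2, d(GX,Z)=9
2. join P+R (d=2) ⇒ PR; edges |P|=1, |R|=1
  updated: d(D,PR)=14, d(GX,PR)=85/4, d(J,PR)=11, d(PR,Z)=41/2
3. join GX+Z (d=9) ⇒ GXZ; edges |GX|=7/2, |Z|=9/2
  updated: d(D,GXZ)=70/3, d(GXZ,J)=56/3, d(GXZ,PR)=21
4. join J+PR (d=11) ⇒ JPR; edges |J|=11/2, |PR|=9/2
  updated: d(D,JPR)=14, d(GXZ,JPR)=182/9
5. join D+JPR (d=14) ⇒ DJPR; edges |D|=7, |JPR|=3/2
  updated: d(DJPR,GXZ)=21
6. join DJPR+GXZ (d=21) ⇒ DGJPRXZ; edges |DJPR|=7/2, |GXZ|=6
final tree: ((D:7,(J:11/2,(P:1,R:1):9/2):3/2):7/2,((G:1,X:1):7/2,Z:9/2):6)
total length: 40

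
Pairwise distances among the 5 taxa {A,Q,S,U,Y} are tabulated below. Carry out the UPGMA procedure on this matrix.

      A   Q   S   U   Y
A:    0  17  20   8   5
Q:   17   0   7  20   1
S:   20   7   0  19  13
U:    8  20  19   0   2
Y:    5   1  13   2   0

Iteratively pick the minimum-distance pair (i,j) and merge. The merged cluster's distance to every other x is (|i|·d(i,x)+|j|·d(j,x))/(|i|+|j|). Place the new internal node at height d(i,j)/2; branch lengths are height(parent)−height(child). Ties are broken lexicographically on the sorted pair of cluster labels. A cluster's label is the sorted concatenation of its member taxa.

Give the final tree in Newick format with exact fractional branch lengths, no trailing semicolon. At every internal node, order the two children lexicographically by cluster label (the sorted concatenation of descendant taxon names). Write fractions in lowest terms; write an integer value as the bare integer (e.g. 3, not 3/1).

iteration 1: select Q,Y (d=1); attach at lengths (1/2, 1/2); label the merged cluster QY
  updated: d(A,QY)=11, d(QY,S)=10, d(QY,U)=11
iteration 2: select A,U (d=8); attach at lengths (4, 4); label the merged cluster AU
  updated: d(AU,QY)=11, d(AU,S)=39/2
iteration 3: select QY,S (d=10); attach at lengths (9/2, 5); label the merged cluster QSY
  updated: d(AU,QSY)=83/6
iteration 4: select AU,QSY (d=83/6); attach at lengths (35/12, 23/12); label the merged cluster AQSUY
final tree: ((A:4,U:4):35/12,((Q:1/2,Y:1/2):9/2,S:5):23/12)
total length: 70/3

((A:4,U:4):35/12,((Q:1/2,Y:1/2):9/2,S:5):23/12)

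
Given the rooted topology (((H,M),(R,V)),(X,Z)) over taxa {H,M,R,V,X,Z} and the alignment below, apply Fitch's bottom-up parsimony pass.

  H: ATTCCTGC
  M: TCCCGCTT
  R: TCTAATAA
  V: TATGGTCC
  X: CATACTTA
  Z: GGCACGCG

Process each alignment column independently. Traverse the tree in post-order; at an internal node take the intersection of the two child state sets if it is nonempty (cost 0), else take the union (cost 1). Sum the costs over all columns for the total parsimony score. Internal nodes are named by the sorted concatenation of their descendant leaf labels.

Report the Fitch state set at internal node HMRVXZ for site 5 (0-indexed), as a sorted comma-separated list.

T

[col 0] HM: children H:{A}, M:{T} ∪→ {A,T}; cost 1
[col 0] RV: children R:{T}, V:{T} ∩→ {T}; cost 0
[col 0] HMRV: children HM:{A,T}, RV:{T} ∩→ {T}; cost 0
[col 0] XZ: children X:{C}, Z:{G} ∪→ {C,G}; cost 1
[col 0] HMRVXZ: children HMRV:{T}, XZ:{C,G} ∪→ {C,G,T}; cost 1
[col 1] HM: children H:{T}, M:{C} ∪→ {C,T}; cost 1
[col 1] RV: children R:{C}, V:{A} ∪→ {A,C}; cost 1
[col 1] HMRV: children HM:{C,T}, RV:{A,C} ∩→ {C}; cost 0
[col 1] XZ: children X:{A}, Z:{G} ∪→ {A,G}; cost 1
[col 1] HMRVXZ: children HMRV:{C}, XZ:{A,G} ∪→ {A,C,G}; cost 1
[col 2] HM: children H:{T}, M:{C} ∪→ {C,T}; cost 1
[col 2] RV: children R:{T}, V:{T} ∩→ {T}; cost 0
[col 2] HMRV: children HM:{C,T}, RV:{T} ∩→ {T}; cost 0
[col 2] XZ: children X:{T}, Z:{C} ∪→ {C,T}; cost 1
[col 2] HMRVXZ: children HMRV:{T}, XZ:{C,T} ∩→ {T}; cost 0
[col 3] HM: children H:{C}, M:{C} ∩→ {C}; cost 0
[col 3] RV: children R:{A}, V:{G} ∪→ {A,G}; cost 1
[col 3] HMRV: children HM:{C}, RV:{A,G} ∪→ {A,C,G}; cost 1
[col 3] XZ: children X:{A}, Z:{A} ∩→ {A}; cost 0
[col 3] HMRVXZ: children HMRV:{A,C,G}, XZ:{A} ∩→ {A}; cost 0
[col 4] HM: children H:{C}, M:{G} ∪→ {C,G}; cost 1
[col 4] RV: children R:{A}, V:{G} ∪→ {A,G}; cost 1
[col 4] HMRV: children HM:{C,G}, RV:{A,G} ∩→ {G}; cost 0
[col 4] XZ: children X:{C}, Z:{C} ∩→ {C}; cost 0
[col 4] HMRVXZ: children HMRV:{G}, XZ:{C} ∪→ {C,G}; cost 1
[col 5] HM: children H:{T}, M:{C} ∪→ {C,T}; cost 1
[col 5] RV: children R:{T}, V:{T} ∩→ {T}; cost 0
[col 5] HMRV: children HM:{C,T}, RV:{T} ∩→ {T}; cost 0
[col 5] XZ: children X:{T}, Z:{G} ∪→ {G,T}; cost 1
[col 5] HMRVXZ: children HMRV:{T}, XZ:{G,T} ∩→ {T}; cost 0
[col 6] HM: children H:{G}, M:{T} ∪→ {G,T}; cost 1
[col 6] RV: children R:{A}, V:{C} ∪→ {A,C}; cost 1
[col 6] HMRV: children HM:{G,T}, RV:{A,C} ∪→ {A,C,G,T}; cost 1
[col 6] XZ: children X:{T}, Z:{C} ∪→ {C,T}; cost 1
[col 6] HMRVXZ: children HMRV:{A,C,G,T}, XZ:{C,T} ∩→ {C,T}; cost 0
[col 7] HM: children H:{C}, M:{T} ∪→ {C,T}; cost 1
[col 7] RV: children R:{A}, V:{C} ∪→ {A,C}; cost 1
[col 7] HMRV: children HM:{C,T}, RV:{A,C} ∩→ {C}; cost 0
[col 7] XZ: children X:{A}, Z:{G} ∪→ {A,G}; cost 1
[col 7] HMRVXZ: children HMRV:{C}, XZ:{A,G} ∪→ {A,C,G}; cost 1
per-site changes: [3, 4, 2, 2, 3, 2, 4, 4]; total = 24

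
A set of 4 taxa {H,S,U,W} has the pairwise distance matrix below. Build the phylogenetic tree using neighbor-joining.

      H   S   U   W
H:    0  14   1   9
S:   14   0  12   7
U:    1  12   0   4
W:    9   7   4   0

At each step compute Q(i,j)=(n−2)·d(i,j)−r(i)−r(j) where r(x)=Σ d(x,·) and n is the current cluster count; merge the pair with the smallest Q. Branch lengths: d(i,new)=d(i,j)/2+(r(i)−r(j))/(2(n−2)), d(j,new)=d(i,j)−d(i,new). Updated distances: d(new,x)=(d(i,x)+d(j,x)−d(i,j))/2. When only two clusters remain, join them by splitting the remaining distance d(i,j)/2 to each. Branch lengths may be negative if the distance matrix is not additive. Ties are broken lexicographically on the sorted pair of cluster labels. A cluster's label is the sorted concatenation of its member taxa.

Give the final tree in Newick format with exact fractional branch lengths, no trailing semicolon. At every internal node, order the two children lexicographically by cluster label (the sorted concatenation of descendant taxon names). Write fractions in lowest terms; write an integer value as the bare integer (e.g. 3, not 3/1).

(((H:9/4,U:-5/4):23/4,S:27/4):1/8,W:1/8)

iteration 1: select H,U (d=1, Q=-39); attach at lengths (9/4, -5/4); label the merged cluster HU
  updated: d(HU,S)=25/2, d(HU,W)=6
iteration 2: select HU,S (d=25/2, Q=-51/2); attach at lengths (23/4, 27/4); label the merged cluster HSU
  updated: d(HSU,W)=1/4
iteration 3: select HSU,W (d=1/4); attach at lengths (1/8, 1/8); label the merged cluster HSUW
final tree: (((H:9/4,U:-5/4):23/4,S:27/4):1/8,W:1/8)
total length: 55/4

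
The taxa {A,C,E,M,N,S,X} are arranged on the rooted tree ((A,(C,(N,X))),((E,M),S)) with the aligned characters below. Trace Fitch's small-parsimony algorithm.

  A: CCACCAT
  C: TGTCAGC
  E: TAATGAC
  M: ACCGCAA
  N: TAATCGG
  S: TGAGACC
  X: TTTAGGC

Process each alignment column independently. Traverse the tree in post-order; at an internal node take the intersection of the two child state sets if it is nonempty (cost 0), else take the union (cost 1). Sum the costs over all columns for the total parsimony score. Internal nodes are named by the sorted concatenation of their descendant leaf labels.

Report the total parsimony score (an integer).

23

site 0, node NX: N={T} ∩ X={T} → {T} (+0)
site 0, node CNX: C={T} ∩ NX={T} → {T} (+0)
site 0, node ACNX: A={C} ∪ CNX={T} → {C,T} (+1)
site 0, node EM: E={T} ∪ M={A} → {A,T} (+1)
site 0, node EMS: EM={A,T} ∩ S={T} → {T} (+0)
site 0, node ACEMNSX: ACNX={C,T} ∩ EMS={T} → {T} (+0)
site 1, node NX: N={A} ∪ X={T} → {A,T} (+1)
site 1, node CNX: C={G} ∪ NX={A,T} → {A,G,T} (+1)
site 1, node ACNX: A={C} ∪ CNX={A,G,T} → {A,C,G,T} (+1)
site 1, node EM: E={A} ∪ M={C} → {A,C} (+1)
site 1, node EMS: EM={A,C} ∪ S={G} → {A,C,G} (+1)
site 1, node ACEMNSX: ACNX={A,C,G,T} ∩ EMS={A,C,G} → {A,C,G} (+0)
site 2, node NX: N={A} ∪ X={T} → {A,T} (+1)
site 2, node CNX: C={T} ∩ NX={A,T} → {T} (+0)
site 2, node ACNX: A={A} ∪ CNX={T} → {A,T} (+1)
site 2, node EM: E={A} ∪ M={C} → {A,C} (+1)
site 2, node EMS: EM={A,C} ∩ S={A} → {A} (+0)
site 2, node ACEMNSX: ACNX={A,T} ∩ EMS={A} → {A} (+0)
site 3, node NX: N={T} ∪ X={A} → {A,T} (+1)
site 3, node CNX: C={C} ∪ NX={A,T} → {A,C,T} (+1)
site 3, node ACNX: A={C} ∩ CNX={A,C,T} → {C} (+0)
site 3, node EM: E={T} ∪ M={G} → {G,T} (+1)
site 3, node EMS: EM={G,T} ∩ S={G} → {G} (+0)
site 3, node ACEMNSX: ACNX={C} ∪ EMS={G} → {C,G} (+1)
site 4, node NX: N={C} ∪ X={G} → {C,G} (+1)
site 4, node CNX: C={A} ∪ NX={C,G} → {A,C,G} (+1)
site 4, node ACNX: A={C} ∩ CNX={A,C,G} → {C} (+0)
site 4, node EM: E={G} ∪ M={C} → {C,G} (+1)
site 4, node EMS: EM={C,G} ∪ S={A} → {A,C,G} (+1)
site 4, node ACEMNSX: ACNX={C} ∩ EMS={A,C,G} → {C} (+0)
site 5, node NX: N={G} ∩ X={G} → {G} (+0)
site 5, node CNX: C={G} ∩ NX={G} → {G} (+0)
site 5, node ACNX: A={A} ∪ CNX={G} → {A,G} (+1)
site 5, node EM: E={A} ∩ M={A} → {A} (+0)
site 5, node EMS: EM={A} ∪ S={C} → {A,C} (+1)
site 5, node ACEMNSX: ACNX={A,G} ∩ EMS={A,C} → {A} (+0)
site 6, node NX: N={G} ∪ X={C} → {C,G} (+1)
site 6, node CNX: C={C} ∩ NX={C,G} → {C} (+0)
site 6, node ACNX: A={T} ∪ CNX={C} → {C,T} (+1)
site 6, node EM: E={C} ∪ M={A} → {A,C} (+1)
site 6, node EMS: EM={A,C} ∩ S={C} → {C} (+0)
site 6, node ACEMNSX: ACNX={C,T} ∩ EMS={C} → {C} (+0)
per-site changes: [2, 5, 3, 4, 4, 2, 3]; total = 23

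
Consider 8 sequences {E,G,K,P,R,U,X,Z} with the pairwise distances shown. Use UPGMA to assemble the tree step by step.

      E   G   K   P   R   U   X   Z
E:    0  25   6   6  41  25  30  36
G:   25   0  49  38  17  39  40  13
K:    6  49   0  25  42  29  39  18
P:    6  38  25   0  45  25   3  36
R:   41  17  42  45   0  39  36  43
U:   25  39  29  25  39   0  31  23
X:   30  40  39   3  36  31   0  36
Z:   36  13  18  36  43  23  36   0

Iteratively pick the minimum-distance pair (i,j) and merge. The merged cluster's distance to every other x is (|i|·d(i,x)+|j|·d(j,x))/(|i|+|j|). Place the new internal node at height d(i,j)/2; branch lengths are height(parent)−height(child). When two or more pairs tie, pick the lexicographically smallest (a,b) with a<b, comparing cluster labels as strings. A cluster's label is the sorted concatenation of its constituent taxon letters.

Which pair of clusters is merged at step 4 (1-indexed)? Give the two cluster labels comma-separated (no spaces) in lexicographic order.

iteration 1: select P,X (d=3); attach at lengths (3/2, 3/2); label the merged cluster PX
  updated: d(E,PX)=18, d(G,PX)=39, d(K,PX)=32, d(PX,R)=81/2, d(PX,U)=28, d(PX,Z)=36
iteration 2: select E,K (d=6); attach at lengths (3, 3); label the merged cluster EK
  updated: d(EK,G)=37, d(EK,PX)=25, d(EK,R)=83/2, d(EK,U)=27, d(EK,Z)=27
iteration 3: select G,Z (d=13); attach at lengths (13/2, 13/2); label the merged cluster GZ
  updated: d(EK,GZ)=32, d(GZ,PX)=75/2, d(GZ,R)=30, d(GZ,U)=31
iteration 4: select EK,PX (d=25); attach at lengths (19/2, 11); label the merged cluster EKPX
  updated: d(EKPX,GZ)=139/4, d(EKPX,R)=41, d(EKPX,U)=55/2
iteration 5: select EKPX,U (d=55/2); attach at lengths (5/4, 55/4); label the merged cluster EKPUX
  updated: d(EKPUX,GZ)=34, d(EKPUX,R)=203/5
iteration 6: select GZ,R (d=30); attach at lengths (17/2, 15); label the merged cluster GRZ
  updated: d(EKPUX,GRZ)=181/5
iteration 7: select EKPUX,GRZ (d=181/5); attach at lengths (87/20, 31/10); label the merged cluster EGKPRUXZ
final tree: ((((E:3,K:3):19/2,(P:3/2,X:3/2):11):5/4,U:55/4):87/20,((G:13/2,Z:13/2):17/2,R:15):31/10)
total length: 1769/20

EK,PX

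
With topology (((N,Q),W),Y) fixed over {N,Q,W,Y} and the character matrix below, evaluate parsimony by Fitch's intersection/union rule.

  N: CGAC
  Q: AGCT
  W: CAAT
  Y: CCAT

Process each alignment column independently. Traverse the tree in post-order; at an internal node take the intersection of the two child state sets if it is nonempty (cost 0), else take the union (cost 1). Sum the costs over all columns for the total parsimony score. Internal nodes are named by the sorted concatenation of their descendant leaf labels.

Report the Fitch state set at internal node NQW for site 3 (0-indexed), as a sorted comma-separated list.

site 0, node NQ: N={C} ∪ Q={A} → {A,C} (+1)
site 0, node NQW: NQ={A,C} ∩ W={C} → {C} (+0)
site 0, node NQWY: NQW={C} ∩ Y={C} → {C} (+0)
site 1, node NQ: N={G} ∩ Q={G} → {G} (+0)
site 1, node NQW: NQ={G} ∪ W={A} → {A,G} (+1)
site 1, node NQWY: NQW={A,G} ∪ Y={C} → {A,C,G} (+1)
site 2, node NQ: N={A} ∪ Q={C} → {A,C} (+1)
site 2, node NQW: NQ={A,C} ∩ W={A} → {A} (+0)
site 2, node NQWY: NQW={A} ∩ Y={A} → {A} (+0)
site 3, node NQ: N={C} ∪ Q={T} → {C,T} (+1)
site 3, node NQW: NQ={C,T} ∩ W={T} → {T} (+0)
site 3, node NQWY: NQW={T} ∩ Y={T} → {T} (+0)
per-site changes: [1, 2, 1, 1]; total = 5

T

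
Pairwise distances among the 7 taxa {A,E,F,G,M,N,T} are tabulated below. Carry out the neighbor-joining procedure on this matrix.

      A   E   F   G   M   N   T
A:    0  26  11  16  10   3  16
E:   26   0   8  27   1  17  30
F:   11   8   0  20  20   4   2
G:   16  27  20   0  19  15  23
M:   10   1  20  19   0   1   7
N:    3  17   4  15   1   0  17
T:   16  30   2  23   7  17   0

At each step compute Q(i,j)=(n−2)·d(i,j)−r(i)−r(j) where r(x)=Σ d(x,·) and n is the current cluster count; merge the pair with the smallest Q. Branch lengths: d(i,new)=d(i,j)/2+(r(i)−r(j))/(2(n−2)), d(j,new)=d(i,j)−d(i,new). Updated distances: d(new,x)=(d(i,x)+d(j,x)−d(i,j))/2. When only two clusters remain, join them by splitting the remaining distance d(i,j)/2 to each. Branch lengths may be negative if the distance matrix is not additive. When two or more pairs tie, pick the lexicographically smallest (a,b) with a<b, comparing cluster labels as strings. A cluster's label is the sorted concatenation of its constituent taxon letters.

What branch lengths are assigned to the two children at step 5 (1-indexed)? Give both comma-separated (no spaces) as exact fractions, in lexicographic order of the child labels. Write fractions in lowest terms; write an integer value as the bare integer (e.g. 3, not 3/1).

step 1: merge (E,M) at d=1, Q=-162; branch lengths E→28/5, M→-23/5; new cluster EM
  updated: d(A,EM)=35/2, d(EM,F)=27/2, d(EM,G)=45/2, d(EM,N)=17/2, d(EM,T)=18
step 2: merge (F,T) at d=2, Q=-237/2; branch lengths F→-35/16, T→67/16; new cluster FT
  updated: d(A,FT)=25/2, d(EM,FT)=59/4, d(FT,G)=41/2, d(FT,N)=19/2
step 3: merge (EM,FT) at d=59/4, Q=-305/4; branch lengths EM→67/8, FT→51/8; new cluster EFMT
  updated: d(A,EFMT)=61/8, d(EFMT,G)=113/8, d(EFMT,N)=13/8
step 4: merge (A,N) at d=3, Q=-161/4; branch lengths A→13/4, N→-1/4; new cluster AN
  updated: d(AN,EFMT)=25/8, d(AN,G)=14
step 5: merge (AN,EFMT) at d=25/8, Q=-125/4; branch lengths AN→3/2, EFMT→13/8; new cluster AEFMNT
  updated: d(AEFMNT,G)=25/2
step 6: merge (AEFMNT,G) at d=25/2; branch lengths AEFMNT→25/4, G→25/4; new cluster AEFGMNT
final tree: (((A:13/4,N:-1/4):3/2,((E:28/5,M:-23/5):67/8,(F:-35/16,T:67/16):51/8):13/8):25/4,G:25/4)
total length: 291/8

3/2,13/8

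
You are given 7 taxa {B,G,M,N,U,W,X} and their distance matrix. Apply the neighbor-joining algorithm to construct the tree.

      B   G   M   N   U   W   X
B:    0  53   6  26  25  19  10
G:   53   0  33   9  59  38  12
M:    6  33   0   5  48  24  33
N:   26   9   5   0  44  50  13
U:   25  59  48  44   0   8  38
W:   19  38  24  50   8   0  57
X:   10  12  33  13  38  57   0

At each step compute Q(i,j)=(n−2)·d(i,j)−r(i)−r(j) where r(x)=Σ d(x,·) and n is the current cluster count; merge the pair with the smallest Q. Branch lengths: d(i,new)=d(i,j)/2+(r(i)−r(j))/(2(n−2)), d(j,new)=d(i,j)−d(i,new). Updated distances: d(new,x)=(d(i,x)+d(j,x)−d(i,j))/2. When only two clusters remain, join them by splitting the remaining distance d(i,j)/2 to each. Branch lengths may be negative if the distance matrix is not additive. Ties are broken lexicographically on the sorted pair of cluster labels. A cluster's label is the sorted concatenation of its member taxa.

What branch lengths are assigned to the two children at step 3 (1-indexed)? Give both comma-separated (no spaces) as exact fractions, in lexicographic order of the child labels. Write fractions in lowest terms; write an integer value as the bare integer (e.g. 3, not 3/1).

7,3

iteration 1: select U,W (d=8, Q=-378); attach at lengths (33/5, 7/5); label the merged cluster UW
  updated: d(B,UW)=18, d(G,UW)=89/2, d(M,UW)=32, d(N,UW)=43, d(UW,X)=87/2
iteration 2: select B,UW (d=18, Q=-222); attach at lengths (1/2, 35/2); label the merged cluster BUW
  updated: d(BUW,G)=159/4, d(BUW,M)=10, d(BUW,N)=51/2, d(BUW,X)=71/4
iteration 3: select BUW,M (d=10, Q=-144); attach at lengths (7, 3); label the merged cluster BMUW
  updated: d(BMUW,G)=251/8, d(BMUW,N)=41/4, d(BMUW,X)=163/8
iteration 4: select BMUW,N (d=41/4, Q=-295/4); attach at lengths (201/16, -37/16); label the merged cluster BMNUW
  updated: d(BMNUW,G)=241/16, d(BMNUW,X)=185/16
iteration 5: select BMNUW,G (d=241/16, Q=-309/8); attach at lengths (117/16, 31/4); label the merged cluster BGMNUW
  updated: d(BGMNUW,X)=17/4
iteration 6: select BGMNUW,X (d=17/4); attach at lengths (17/8, 17/8); label the merged cluster BGMNUWX
final tree: (((((B:1/2,(U:33/5,W:7/5):35/2):7,M:3):201/16,N:-37/16):117/16,G:31/4):17/8,X:17/8)
total length: 1049/16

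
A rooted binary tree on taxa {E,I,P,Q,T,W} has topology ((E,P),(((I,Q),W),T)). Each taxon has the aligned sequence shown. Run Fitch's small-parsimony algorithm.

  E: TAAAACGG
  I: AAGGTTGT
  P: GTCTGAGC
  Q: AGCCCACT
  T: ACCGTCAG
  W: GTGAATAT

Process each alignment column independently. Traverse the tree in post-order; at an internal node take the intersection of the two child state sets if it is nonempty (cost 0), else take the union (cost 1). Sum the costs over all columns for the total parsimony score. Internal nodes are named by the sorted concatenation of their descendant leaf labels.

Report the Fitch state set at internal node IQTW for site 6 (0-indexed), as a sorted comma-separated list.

A

site 0, node EP: E={T} ∪ P={G} → {G,T} (+1)
site 0, node IQ: I={A} ∩ Q={A} → {A} (+0)
site 0, node IQW: IQ={A} ∪ W={G} → {A,G} (+1)
site 0, node IQTW: IQW={A,G} ∩ T={A} → {A} (+0)
site 0, node EIPQTW: EP={G,T} ∪ IQTW={A} → {A,G,T} (+1)
site 1, node EP: E={A} ∪ P={T} → {A,T} (+1)
site 1, node IQ: I={A} ∪ Q={G} → {A,G} (+1)
site 1, node IQW: IQ={A,G} ∪ W={T} → {A,G,T} (+1)
site 1, node IQTW: IQW={A,G,T} ∪ T={C} → {A,C,G,T} (+1)
site 1, node EIPQTW: EP={A,T} ∩ IQTW={A,C,G,T} → {A,T} (+0)
site 2, node EP: E={A} ∪ P={C} → {A,C} (+1)
site 2, node IQ: I={G} ∪ Q={C} → {C,G} (+1)
site 2, node IQW: IQ={C,G} ∩ W={G} → {G} (+0)
site 2, node IQTW: IQW={G} ∪ T={C} → {C,G} (+1)
site 2, node EIPQTW: EP={A,C} ∩ IQTW={C,G} → {C} (+0)
site 3, node EP: E={A} ∪ P={T} → {A,T} (+1)
site 3, node IQ: I={G} ∪ Q={C} → {C,G} (+1)
site 3, node IQW: IQ={C,G} ∪ W={A} → {A,C,G} (+1)
site 3, node IQTW: IQW={A,C,G} ∩ T={G} → {G} (+0)
site 3, node EIPQTW: EP={A,T} ∪ IQTW={G} → {A,G,T} (+1)
site 4, node EP: E={A} ∪ P={G} → {A,G} (+1)
site 4, node IQ: I={T} ∪ Q={C} → {C,T} (+1)
site 4, node IQW: IQ={C,T} ∪ W={A} → {A,C,T} (+1)
site 4, node IQTW: IQW={A,C,T} ∩ T={T} → {T} (+0)
site 4, node EIPQTW: EP={A,G} ∪ IQTW={T} → {A,G,T} (+1)
site 5, node EP: E={C} ∪ P={A} → {A,C} (+1)
site 5, node IQ: I={T} ∪ Q={A} → {A,T} (+1)
site 5, node IQW: IQ={A,T} ∩ W={T} → {T} (+0)
site 5, node IQTW: IQW={T} ∪ T={C} → {C,T} (+1)
site 5, node EIPQTW: EP={A,C} ∩ IQTW={C,T} → {C} (+0)
site 6, node EP: E={G} ∩ P={G} → {G} (+0)
site 6, node IQ: I={G} ∪ Q={C} → {C,G} (+1)
site 6, node IQW: IQ={C,G} ∪ W={A} → {A,C,G} (+1)
site 6, node IQTW: IQW={A,C,G} ∩ T={A} → {A} (+0)
site 6, node EIPQTW: EP={G} ∪ IQTW={A} → {A,G} (+1)
site 7, node EP: E={G} ∪ P={C} → {C,G} (+1)
site 7, node IQ: I={T} ∩ Q={T} → {T} (+0)
site 7, node IQW: IQ={T} ∩ W={T} → {T} (+0)
site 7, node IQTW: IQW={T} ∪ T={G} → {G,T} (+1)
site 7, node EIPQTW: EP={C,G} ∩ IQTW={G,T} → {G} (+0)
per-site changes: [3, 4, 3, 4, 4, 3, 3, 2]; total = 26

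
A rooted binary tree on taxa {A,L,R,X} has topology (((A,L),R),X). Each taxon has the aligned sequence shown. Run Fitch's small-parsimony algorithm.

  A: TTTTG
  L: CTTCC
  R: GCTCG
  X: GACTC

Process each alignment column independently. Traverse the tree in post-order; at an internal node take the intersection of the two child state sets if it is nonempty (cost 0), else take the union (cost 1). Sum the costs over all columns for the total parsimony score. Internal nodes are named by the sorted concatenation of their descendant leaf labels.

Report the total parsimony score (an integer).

9

AL@0: {T} ∪ {C} = {C,T} (union, +1)
ALR@0: {C,T} ∪ {G} = {C,G,T} (union, +1)
ALRX@0: {C,G,T} ∩ {G} = {G} (intersection, +0)
AL@1: {T} ∩ {T} = {T} (intersection, +0)
ALR@1: {T} ∪ {C} = {C,T} (union, +1)
ALRX@1: {C,T} ∪ {A} = {A,C,T} (union, +1)
AL@2: {T} ∩ {T} = {T} (intersection, +0)
ALR@2: {T} ∩ {T} = {T} (intersection, +0)
ALRX@2: {T} ∪ {C} = {C,T} (union, +1)
AL@3: {T} ∪ {C} = {C,T} (union, +1)
ALR@3: {C,T} ∩ {C} = {C} (intersection, +0)
ALRX@3: {C} ∪ {T} = {C,T} (union, +1)
AL@4: {G} ∪ {C} = {C,G} (union, +1)
ALR@4: {C,G} ∩ {G} = {G} (intersection, +0)
ALRX@4: {G} ∪ {C} = {C,G} (union, +1)
per-site changes: [2, 2, 1, 2, 2]; total = 9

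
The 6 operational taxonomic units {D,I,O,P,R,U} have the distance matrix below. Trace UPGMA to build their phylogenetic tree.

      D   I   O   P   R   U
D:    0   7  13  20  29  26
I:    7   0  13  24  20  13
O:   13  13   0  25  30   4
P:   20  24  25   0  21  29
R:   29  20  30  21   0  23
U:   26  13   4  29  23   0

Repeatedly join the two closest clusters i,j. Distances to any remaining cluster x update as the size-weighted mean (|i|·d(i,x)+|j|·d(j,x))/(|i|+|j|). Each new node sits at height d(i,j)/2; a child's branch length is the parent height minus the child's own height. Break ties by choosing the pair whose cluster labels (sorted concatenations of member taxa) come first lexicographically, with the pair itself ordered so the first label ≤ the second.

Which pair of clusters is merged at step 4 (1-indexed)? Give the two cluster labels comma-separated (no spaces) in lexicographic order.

1. join O+U (d=4) ⇒ OU; edges |O|=2, |U|=2
  updated: d(D,OU)=39/2, d(I,OU)=13, d(OU,P)=27, d(OU,R)=53/2
2. join D+I (d=7) ⇒ DI; edges |D|=7/2, |I|=7/2
  updated: d(DI,OU)=65/4, d(DI,P)=22, d(DI,R)=49/2
3. join DI+OU (d=65/4) ⇒ DIOU; edges |DI|=37/8, |OU|=49/8
  updated: d(DIOU,P)=49/2, d(DIOU,R)=51/2
4. join P+R (d=21) ⇒ PR; edges |P|=21/2, |R|=21/2
  updated: d(DIOU,PR)=25
5. join DIOU+PR (d=25) ⇒ DIOPRU; edges |DIOU|=35/8, |PR|=2
final tree: (((D:7/2,I:7/2):37/8,(O:2,U:2):49/8):35/8,(P:21/2,R:21/2):2)
total length: 393/8

P,R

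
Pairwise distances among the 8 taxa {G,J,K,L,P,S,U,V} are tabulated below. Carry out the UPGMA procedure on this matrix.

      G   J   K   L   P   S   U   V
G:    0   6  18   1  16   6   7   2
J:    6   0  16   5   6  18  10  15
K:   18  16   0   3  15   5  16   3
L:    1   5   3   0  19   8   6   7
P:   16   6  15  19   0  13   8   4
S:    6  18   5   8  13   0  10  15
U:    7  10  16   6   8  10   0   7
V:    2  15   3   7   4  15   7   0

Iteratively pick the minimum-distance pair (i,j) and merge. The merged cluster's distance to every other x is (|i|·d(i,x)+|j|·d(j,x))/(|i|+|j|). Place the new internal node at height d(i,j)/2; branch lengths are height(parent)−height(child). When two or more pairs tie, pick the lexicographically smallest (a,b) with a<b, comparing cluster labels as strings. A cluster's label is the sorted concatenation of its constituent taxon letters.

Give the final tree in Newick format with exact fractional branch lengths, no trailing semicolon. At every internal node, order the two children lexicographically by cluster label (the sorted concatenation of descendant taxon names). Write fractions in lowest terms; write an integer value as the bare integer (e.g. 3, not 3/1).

iteration 1: select G,L (d=1); attach at lengths (1/2, 1/2); label the merged cluster GL
  updated: d(GL,J)=11/2, d(GL,K)=21/2, d(GL,P)=35/2, d(GL,S)=7, d(GL,U)=13/2, d(GL,V)=9/2
iteration 2: select K,V (d=3); attach at lengths (3/2, 3/2); label the merged cluster KV
  updated: d(GL,KV)=15/2, d(J,KV)=31/2, d(KV,P)=19/2, d(KV,S)=10, d(KV,U)=23/2
iteration 3: select GL,J (d=11/2); attach at lengths (9/4, 11/4); label the merged cluster GJL
  updated: d(GJL,KV)=61/6, d(GJL,P)=41/3, d(GJL,S)=32/3, d(GJL,U)=23/3
iteration 4: select GJL,U (d=23/3); attach at lengths (13/12, 23/6); label the merged cluster GJLU
  updated: d(GJLU,KV)=21/2, d(GJLU,P)=49/4, d(GJLU,S)=21/2
iteration 5: select KV,P (d=19/2); attach at lengths (13/4, 19/4); label the merged cluster KPV
  updated: d(GJLU,KPV)=133/12, d(KPV,S)=11
iteration 6: select GJLU,S (d=21/2); attach at lengths (17/12, 21/4); label the merged cluster GJLSU
  updated: d(GJLSU,KPV)=166/15
iteration 7: select GJLSU,KPV (d=166/15); attach at lengths (17/60, 47/60); label the merged cluster GJKLPSUV
final tree: (((((G:1/2,L:1/2):9/4,J:11/4):13/12,U:23/6):17/12,S:21/4):17/60,((K:3/2,V:3/2):13/4,P:19/4):47/60)
total length: 593/20

(((((G:1/2,L:1/2):9/4,J:11/4):13/12,U:23/6):17/12,S:21/4):17/60,((K:3/2,V:3/2):13/4,P:19/4):47/60)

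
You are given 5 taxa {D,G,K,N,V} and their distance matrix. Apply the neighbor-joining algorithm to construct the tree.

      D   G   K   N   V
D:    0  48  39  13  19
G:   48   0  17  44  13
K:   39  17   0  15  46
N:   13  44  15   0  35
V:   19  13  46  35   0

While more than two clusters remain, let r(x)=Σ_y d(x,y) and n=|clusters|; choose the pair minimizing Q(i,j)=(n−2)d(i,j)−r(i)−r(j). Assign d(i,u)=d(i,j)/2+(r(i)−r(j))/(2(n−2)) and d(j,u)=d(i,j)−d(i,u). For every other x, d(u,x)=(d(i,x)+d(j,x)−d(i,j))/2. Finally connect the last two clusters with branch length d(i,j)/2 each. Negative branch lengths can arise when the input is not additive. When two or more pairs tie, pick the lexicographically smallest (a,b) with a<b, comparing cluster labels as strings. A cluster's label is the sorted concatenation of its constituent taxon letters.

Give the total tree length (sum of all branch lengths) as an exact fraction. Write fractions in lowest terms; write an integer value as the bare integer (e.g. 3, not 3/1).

121/2

iteration 1: select G,V (d=13, Q=-196); attach at lengths (8, 5); label the merged cluster GV
  updated: d(D,GV)=27, d(GV,K)=25, d(GV,N)=33
iteration 2: select D,N (d=13, Q=-114); attach at lengths (11, 2); label the merged cluster DN
  updated: d(DN,GV)=47/2, d(DN,K)=41/2
iteration 3: select DN,GV (d=47/2, Q=-69); attach at lengths (19/2, 14); label the merged cluster DGNV
  updated: d(DGNV,K)=11
iteration 4: select DGNV,K (d=11); attach at lengths (11/2, 11/2); label the merged cluster DGKNV
final tree: (((D:11,N:2):19/2,(G:8,V:5):14):11/2,K:11/2)
total length: 121/2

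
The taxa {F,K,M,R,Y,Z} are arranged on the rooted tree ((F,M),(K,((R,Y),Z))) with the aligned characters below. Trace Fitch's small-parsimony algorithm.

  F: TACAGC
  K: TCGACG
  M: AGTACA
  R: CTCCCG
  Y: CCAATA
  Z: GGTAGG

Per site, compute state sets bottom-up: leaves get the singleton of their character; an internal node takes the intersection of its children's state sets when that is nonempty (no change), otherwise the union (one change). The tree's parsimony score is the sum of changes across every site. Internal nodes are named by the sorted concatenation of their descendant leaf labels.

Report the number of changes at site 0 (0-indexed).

3

[col 0] FM: children F:{T}, M:{A} ∪→ {A,T}; cost 1
[col 0] RY: children R:{C}, Y:{C} ∩→ {C}; cost 0
[col 0] RYZ: children RY:{C}, Z:{G} ∪→ {C,G}; cost 1
[col 0] KRYZ: children K:{T}, RYZ:{C,G} ∪→ {C,G,T}; cost 1
[col 0] FKMRYZ: children FM:{A,T}, KRYZ:{C,G,T} ∩→ {T}; cost 0
[col 1] FM: children F:{A}, M:{G} ∪→ {A,G}; cost 1
[col 1] RY: children R:{T}, Y:{C} ∪→ {C,T}; cost 1
[col 1] RYZ: children RY:{C,T}, Z:{G} ∪→ {C,G,T}; cost 1
[col 1] KRYZ: children K:{C}, RYZ:{C,G,T} ∩→ {C}; cost 0
[col 1] FKMRYZ: children FM:{A,G}, KRYZ:{C} ∪→ {A,C,G}; cost 1
[col 2] FM: children F:{C}, M:{T} ∪→ {C,T}; cost 1
[col 2] RY: children R:{C}, Y:{A} ∪→ {A,C}; cost 1
[col 2] RYZ: children RY:{A,C}, Z:{T} ∪→ {A,C,T}; cost 1
[col 2] KRYZ: children K:{G}, RYZ:{A,C,T} ∪→ {A,C,G,T}; cost 1
[col 2] FKMRYZ: children FM:{C,T}, KRYZ:{A,C,G,T} ∩→ {C,T}; cost 0
[col 3] FM: children F:{A}, M:{A} ∩→ {A}; cost 0
[col 3] RY: children R:{C}, Y:{A} ∪→ {A,C}; cost 1
[col 3] RYZ: children RY:{A,C}, Z:{A} ∩→ {A}; cost 0
[col 3] KRYZ: children K:{A}, RYZ:{A} ∩→ {A}; cost 0
[col 3] FKMRYZ: children FM:{A}, KRYZ:{A} ∩→ {A}; cost 0
[col 4] FM: children F:{G}, M:{C} ∪→ {C,G}; cost 1
[col 4] RY: children R:{C}, Y:{T} ∪→ {C,T}; cost 1
[col 4] RYZ: children RY:{C,T}, Z:{G} ∪→ {C,G,T}; cost 1
[col 4] KRYZ: children K:{C}, RYZ:{C,G,T} ∩→ {C}; cost 0
[col 4] FKMRYZ: children FM:{C,G}, KRYZ:{C} ∩→ {C}; cost 0
[col 5] FM: children F:{C}, M:{A} ∪→ {A,C}; cost 1
[col 5] RY: children R:{G}, Y:{A} ∪→ {A,G}; cost 1
[col 5] RYZ: children RY:{A,G}, Z:{G} ∩→ {G}; cost 0
[col 5] KRYZ: children K:{G}, RYZ:{G} ∩→ {G}; cost 0
[col 5] FKMRYZ: children FM:{A,C}, KRYZ:{G} ∪→ {A,C,G}; cost 1
per-site changes: [3, 4, 4, 1, 3, 3]; total = 18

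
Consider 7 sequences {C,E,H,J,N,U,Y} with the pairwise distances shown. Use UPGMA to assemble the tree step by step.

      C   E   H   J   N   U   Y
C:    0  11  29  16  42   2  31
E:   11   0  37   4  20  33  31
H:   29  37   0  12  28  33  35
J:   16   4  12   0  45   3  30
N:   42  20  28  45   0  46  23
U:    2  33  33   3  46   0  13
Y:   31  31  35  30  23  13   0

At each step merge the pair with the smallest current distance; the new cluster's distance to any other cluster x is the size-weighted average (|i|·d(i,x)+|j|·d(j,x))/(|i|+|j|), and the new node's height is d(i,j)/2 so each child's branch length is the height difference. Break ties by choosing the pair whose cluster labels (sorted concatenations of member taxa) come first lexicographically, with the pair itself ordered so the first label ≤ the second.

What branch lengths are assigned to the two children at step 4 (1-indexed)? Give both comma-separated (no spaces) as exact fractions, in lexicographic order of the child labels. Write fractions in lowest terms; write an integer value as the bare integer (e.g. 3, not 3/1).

1. join C+U (d=2) ⇒ CU; edges |C|=1, |U|=1
  updated: d(CU,E)=22, d(CU,H)=31, d(CU,J)=19/2, d(CU,N)=44, d(CU,Y)=22
2. join E+J (d=4) ⇒ EJ; edges |E|=2, |J|=2
  updated: d(CU,EJ)=63/4, d(EJ,H)=49/2, d(EJ,N)=65/2, d(EJ,Y)=61/2
3. join CU+EJ (d=63/4) ⇒ CEJU; edges |CU|=55/8, |EJ|=47/8
  updated: d(CEJU,H)=111/4, d(CEJU,N)=153/4, d(CEJU,Y)=105/4
4. join N+Y (d=23) ⇒ NY; edges |N|=23/2, |Y|=23/2
  updated: d(CEJU,NY)=129/4, d(H,NY)=63/2
5. join CEJU+H (d=111/4) ⇒ CEHJU; edges |CEJU|=6, |H|=111/8
  updated: d(CEHJU,NY)=321/10
6. join CEHJU+NY (d=321/10) ⇒ CEHJNUY; edges |CEHJU|=87/40, |NY|=91/20
final tree: ((((C:1,U:1):55/8,(E:2,J:2):47/8):6,H:111/8):87/40,(N:23/2,Y:23/2):91/20)
total length: 1367/20

23/2,23/2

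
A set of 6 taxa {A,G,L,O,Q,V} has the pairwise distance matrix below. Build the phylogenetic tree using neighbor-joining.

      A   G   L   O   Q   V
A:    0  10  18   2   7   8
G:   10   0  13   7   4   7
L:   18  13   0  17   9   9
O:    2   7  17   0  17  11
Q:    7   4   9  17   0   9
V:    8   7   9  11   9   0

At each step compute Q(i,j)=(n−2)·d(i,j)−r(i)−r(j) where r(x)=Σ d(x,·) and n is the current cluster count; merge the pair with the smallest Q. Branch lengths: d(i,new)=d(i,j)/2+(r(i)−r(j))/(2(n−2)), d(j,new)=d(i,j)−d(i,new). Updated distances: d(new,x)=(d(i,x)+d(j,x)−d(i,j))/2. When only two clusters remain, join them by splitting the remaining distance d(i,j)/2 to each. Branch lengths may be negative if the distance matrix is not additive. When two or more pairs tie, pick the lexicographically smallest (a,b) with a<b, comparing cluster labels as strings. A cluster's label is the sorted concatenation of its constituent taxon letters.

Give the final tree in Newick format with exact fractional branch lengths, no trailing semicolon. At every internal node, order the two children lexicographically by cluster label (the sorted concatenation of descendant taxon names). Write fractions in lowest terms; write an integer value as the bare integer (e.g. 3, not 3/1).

iteration 1: select A,O (d=2, Q=-91); attach at lengths (-1/8, 17/8); label the merged cluster AO
  updated: d(AO,G)=15/2, d(AO,L)=33/2, d(AO,Q)=11, d(AO,V)=17/2
iteration 2: select L,V (d=9, Q=-54); attach at lengths (41/6, 13/6); label the merged cluster LV
  updated: d(AO,LV)=8, d(G,LV)=11/2, d(LV,Q)=9/2
iteration 3: select AO,G (d=15/2, Q=-57/2); attach at lengths (49/8, 11/8); label the merged cluster AGO
  updated: d(AGO,LV)=3, d(AGO,Q)=15/4
iteration 4: select AGO,LV (d=3, Q=-45/4); attach at lengths (9/8, 15/8); label the merged cluster AGLOV
  updated: d(AGLOV,Q)=21/8
iteration 5: select AGLOV,Q (d=21/8); attach at lengths (21/16, 21/16); label the merged cluster AGLOQV
final tree: ((((A:-1/8,O:17/8):49/8,G:11/8):9/8,(L:41/6,V:13/6):15/8):21/16,Q:21/16)
total length: 193/8

((((A:-1/8,O:17/8):49/8,G:11/8):9/8,(L:41/6,V:13/6):15/8):21/16,Q:21/16)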